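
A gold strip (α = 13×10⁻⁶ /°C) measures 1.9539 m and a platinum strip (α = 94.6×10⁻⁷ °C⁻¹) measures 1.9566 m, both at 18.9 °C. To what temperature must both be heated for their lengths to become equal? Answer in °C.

T = 410.7 °C

L₁(1 + α₁ΔT) = L₂(1 + α₂ΔT) ⇒ ΔT = (L₂ − L₁)/(α₁L₁ − α₂L₂)
L₂ − L₁ = 1.9566 − 1.9539 = 2.70×10⁻³ m
α₁L₁ − α₂L₂ = 13×10⁻⁶×1.9539 − 94.6×10⁻⁷×1.9566 = 6.891264×10⁻⁶ m/K
ΔT = 2.70×10⁻³ / 6.891264×10⁻⁶ = 391.800 K
T = 18.9 + 391.800 = 410.700 °C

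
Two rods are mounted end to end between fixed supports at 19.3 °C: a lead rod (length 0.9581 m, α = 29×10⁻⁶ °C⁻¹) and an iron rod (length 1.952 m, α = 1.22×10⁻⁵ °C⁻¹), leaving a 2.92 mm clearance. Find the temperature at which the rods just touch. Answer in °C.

α₁L₁ = 2.77849×10⁻⁵ m/K, α₂L₂ = 2.38144×10⁻⁵ m/K → total 5.15993×10⁻⁵ m/K
ΔT = g/(α₁L₁+α₂L₂) = 2.92×10⁻³ / 5.15993×10⁻⁵ = 56.590 K
T = 19.3 + 56.590 = 75.890 °C

T = 75.9 °C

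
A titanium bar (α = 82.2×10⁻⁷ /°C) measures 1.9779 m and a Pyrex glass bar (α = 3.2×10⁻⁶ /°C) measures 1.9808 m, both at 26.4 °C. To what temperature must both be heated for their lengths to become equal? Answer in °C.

T = 318.7 °C

Equal length when α₁L₁ΔT − α₂L₂ΔT = L₂ − L₁ = 2.90×10⁻³ m
α₁L₁ = 1.6258338×10⁻⁵, α₂L₂ = 6.33856×10⁻⁶ → Δ(αL) = 9.919778×10⁻⁶ m/K
ΔT = 2.90×10⁻³ / 9.919778×10⁻⁶ = 292.345 K, so T = 26.4 + 292.345 = 318.745 °C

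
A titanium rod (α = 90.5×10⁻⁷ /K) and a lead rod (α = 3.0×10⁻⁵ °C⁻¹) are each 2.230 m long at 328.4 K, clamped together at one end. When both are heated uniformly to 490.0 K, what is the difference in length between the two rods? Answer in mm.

7.55 mm

ΔT = 161.6 K
titanium: ΔL = 90.5×10⁻⁷ × 2.230 m × 161.6 = 3.2613×10⁻³ m = 3.2613 mm
lead: ΔL = 3.0×10⁻⁵ × 2.230 m × 161.6 = 1.0811×10⁻² m = 10.811 mm
difference = 10.811 − 3.2613 = 7.5497 mm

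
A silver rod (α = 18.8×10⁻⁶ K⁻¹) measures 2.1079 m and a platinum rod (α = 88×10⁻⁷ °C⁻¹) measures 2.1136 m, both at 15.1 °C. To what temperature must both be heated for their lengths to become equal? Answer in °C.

T = 286.2 °C

L₁(1 + α₁ΔT) = L₂(1 + α₂ΔT) ⇒ ΔT = (L₂ − L₁)/(α₁L₁ − α₂L₂)
L₂ − L₁ = 2.1136 − 2.1079 = 5.70×10⁻³ m
α₁L₁ − α₂L₂ = 18.8×10⁻⁶×2.1079 − 88×10⁻⁷×2.1136 = 2.102884×10⁻⁵ m/K
ΔT = 5.70×10⁻³ / 2.102884×10⁻⁵ = 271.056 K
T = 15.1 + 271.056 = 286.156 °C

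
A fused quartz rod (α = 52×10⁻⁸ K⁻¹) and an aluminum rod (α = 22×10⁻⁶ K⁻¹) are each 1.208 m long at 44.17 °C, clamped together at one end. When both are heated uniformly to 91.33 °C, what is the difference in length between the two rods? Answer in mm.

ΔT = 47.16 K
fused quartz: ΔL = 52×10⁻⁸ × 1.208 m × 47.16 = 2.9624×10⁻⁵ m = 0.029624 mm
aluminum: ΔL = 22×10⁻⁶ × 1.208 m × 47.16 = 1.2533×10⁻³ m = 1.2533 mm
difference = 1.2533 − 0.029624 = 1.223676 mm

1.22 mm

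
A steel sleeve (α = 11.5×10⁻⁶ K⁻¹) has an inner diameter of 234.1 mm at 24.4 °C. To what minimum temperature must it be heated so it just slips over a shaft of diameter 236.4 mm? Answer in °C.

Required Δd = 236.4 − 234.1 = 2.3 mm
Δd = αd₀ΔT ⇒ ΔT = Δd/(αd₀) = 2.3 / (11.5×10⁻⁶ × 234.1) = 854.34 K
T_min = 24.4 + 854.34 = 878.74 °C

T = 879 °C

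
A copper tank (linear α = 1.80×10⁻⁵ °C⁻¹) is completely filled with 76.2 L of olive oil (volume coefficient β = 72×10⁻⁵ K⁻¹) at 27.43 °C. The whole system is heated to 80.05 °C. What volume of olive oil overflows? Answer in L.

2.67 L

The tank also expands: β_container ≈ 3α = 5.4×10⁻⁵ /K
Net overflow = V₀(β_liq − 3α_cont)ΔT
β − 3α = 7.20×10⁻⁴ − 5.4×10⁻⁵ = 6.66×10⁻⁴ /K; ΔT = 52.62 K
ΔV = 76.2 × 6.66×10⁻⁴ × 52.62 = 2.67 L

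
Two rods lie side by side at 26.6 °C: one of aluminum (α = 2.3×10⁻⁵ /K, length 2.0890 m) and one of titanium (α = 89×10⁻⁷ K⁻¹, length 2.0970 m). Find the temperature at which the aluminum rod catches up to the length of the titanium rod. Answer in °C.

Equal length when α₁L₁ΔT − α₂L₂ΔT = L₂ − L₁ = 8.00×10⁻³ m
α₁L₁ = 4.8047×10⁻⁵, α₂L₂ = 1.86633×10⁻⁵ → Δ(αL) = 2.93837×10⁻⁵ m/K
ΔT = 8.00×10⁻³ / 2.93837×10⁻⁵ = 272.260 K, so T = 26.6 + 272.260 = 298.860 °C

T = 298.9 °C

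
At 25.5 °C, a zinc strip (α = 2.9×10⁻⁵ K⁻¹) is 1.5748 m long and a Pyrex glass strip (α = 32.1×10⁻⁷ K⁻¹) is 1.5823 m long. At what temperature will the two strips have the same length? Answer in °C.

L₁(1 + α₁ΔT) = L₂(1 + α₂ΔT) ⇒ ΔT = (L₂ − L₁)/(α₁L₁ − α₂L₂)
L₂ − L₁ = 1.5823 − 1.5748 = 7.50×10⁻³ m
α₁L₁ − α₂L₂ = 2.9×10⁻⁵×1.5748 − 32.1×10⁻⁷×1.5823 = 4.0590017×10⁻⁵ m/K
ΔT = 7.50×10⁻³ / 4.0590017×10⁻⁵ = 184.774 K
T = 25.5 + 184.774 = 210.274 °C

T = 210.3 °C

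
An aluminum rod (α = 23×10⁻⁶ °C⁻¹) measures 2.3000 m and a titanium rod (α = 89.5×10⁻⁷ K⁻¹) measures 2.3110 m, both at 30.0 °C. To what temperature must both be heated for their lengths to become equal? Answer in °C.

L₁(1 + α₁ΔT) = L₂(1 + α₂ΔT) ⇒ ΔT = (L₂ − L₁)/(α₁L₁ − α₂L₂)
L₂ − L₁ = 2.3110 − 2.3000 = 1.10×10⁻² m
α₁L₁ − α₂L₂ = 23×10⁻⁶×2.3000 − 89.5×10⁻⁷×2.3110 = 3.221655×10⁻⁵ m/K
ΔT = 1.10×10⁻² / 3.221655×10⁻⁵ = 341.439 K
T = 30.0 + 341.439 = 371.439 °C

T = 371.4 °C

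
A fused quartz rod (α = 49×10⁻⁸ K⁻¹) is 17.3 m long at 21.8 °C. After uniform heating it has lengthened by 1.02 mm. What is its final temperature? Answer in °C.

ΔL = αL₀ΔT ⇒ ΔT = ΔL / (αL₀)
ΔT = 1.02×10⁻³ m / (49×10⁻⁸ × 17.3 m) = 120.33 K
T = 21.8 + 120.33 = 142.13 °C

T = 142 °C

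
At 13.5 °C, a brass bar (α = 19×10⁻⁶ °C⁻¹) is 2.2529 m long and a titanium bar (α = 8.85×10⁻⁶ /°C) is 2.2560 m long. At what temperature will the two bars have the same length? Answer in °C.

L₁(1 + α₁ΔT) = L₂(1 + α₂ΔT) ⇒ ΔT = (L₂ − L₁)/(α₁L₁ − α₂L₂)
L₂ − L₁ = 2.2560 − 2.2529 = 3.10×10⁻³ m
α₁L₁ − α₂L₂ = 19×10⁻⁶×2.2529 − 8.85×10⁻⁶×2.2560 = 2.28395×10⁻⁵ m/K
ΔT = 3.10×10⁻³ / 2.28395×10⁻⁵ = 135.730 K
T = 13.5 + 135.730 = 149.230 °C

T = 149.2 °C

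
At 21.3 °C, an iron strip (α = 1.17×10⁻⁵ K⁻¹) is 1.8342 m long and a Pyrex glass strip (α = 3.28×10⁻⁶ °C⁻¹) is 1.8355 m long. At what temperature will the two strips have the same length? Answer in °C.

Equal length when α₁L₁ΔT − α₂L₂ΔT = L₂ − L₁ = 1.30×10⁻³ m
α₁L₁ = 2.146014×10⁻⁵, α₂L₂ = 6.02044×10⁻⁶ → Δ(αL) = 1.54397×10⁻⁵ m/K
ΔT = 1.30×10⁻³ / 1.54397×10⁻⁵ = 84.199 K, so T = 21.3 + 84.199 = 105.499 °C

T = 105.5 °C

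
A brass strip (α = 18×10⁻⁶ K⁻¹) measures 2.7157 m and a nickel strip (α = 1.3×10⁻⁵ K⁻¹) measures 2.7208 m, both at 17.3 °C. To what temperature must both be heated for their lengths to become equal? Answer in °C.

T = 394.7 °C

Equal length when α₁L₁ΔT − α₂L₂ΔT = L₂ − L₁ = 5.10×10⁻³ m
α₁L₁ = 4.88826×10⁻⁵, α₂L₂ = 3.53704×10⁻⁵ → Δ(αL) = 1.35122×10⁻⁵ m/K
ΔT = 5.10×10⁻³ / 1.35122×10⁻⁵ = 377.437 K, so T = 17.3 + 377.437 = 394.737 °C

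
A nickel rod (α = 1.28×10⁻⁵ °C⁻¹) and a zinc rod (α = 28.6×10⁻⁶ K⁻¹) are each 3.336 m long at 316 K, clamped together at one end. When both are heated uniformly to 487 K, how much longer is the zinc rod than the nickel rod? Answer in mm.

9.01 mm

ΔT = 171 K
nickel: ΔL = 1.28×10⁻⁵ × 3.336 m × 171 = 7.3018×10⁻³ m = 7.3018 mm
zinc: ΔL = 28.6×10⁻⁶ × 3.336 m × 171 = 1.6315×10⁻² m = 16.315 mm
difference = 16.315 − 7.3018 = 9.0132 mm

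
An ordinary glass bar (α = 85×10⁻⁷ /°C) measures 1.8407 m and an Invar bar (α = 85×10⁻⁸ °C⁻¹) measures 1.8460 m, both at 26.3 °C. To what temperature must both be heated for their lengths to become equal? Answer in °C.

T = 402.8 °C

Equal length when α₁L₁ΔT − α₂L₂ΔT = L₂ − L₁ = 5.30×10⁻³ m
α₁L₁ = 1.564595×10⁻⁵, α₂L₂ = 1.5691×10⁻⁶ → Δ(αL) = 1.407685×10⁻⁵ m/K
ΔT = 5.30×10⁻³ / 1.407685×10⁻⁵ = 376.505 K, so T = 26.3 + 376.505 = 402.805 °C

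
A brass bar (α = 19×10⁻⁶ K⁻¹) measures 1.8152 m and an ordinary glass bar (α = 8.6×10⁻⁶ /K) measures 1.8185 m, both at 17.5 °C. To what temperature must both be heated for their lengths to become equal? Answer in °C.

T = 192.6 °C

L₁(1 + α₁ΔT) = L₂(1 + α₂ΔT) ⇒ ΔT = (L₂ − L₁)/(α₁L₁ − α₂L₂)
L₂ − L₁ = 1.8185 − 1.8152 = 3.30×10⁻³ m
α₁L₁ − α₂L₂ = 19×10⁻⁶×1.8152 − 8.6×10⁻⁶×1.8185 = 1.88497×10⁻⁵ m/K
ΔT = 3.30×10⁻³ / 1.88497×10⁻⁵ = 175.069 K
T = 17.5 + 175.069 = 192.569 °C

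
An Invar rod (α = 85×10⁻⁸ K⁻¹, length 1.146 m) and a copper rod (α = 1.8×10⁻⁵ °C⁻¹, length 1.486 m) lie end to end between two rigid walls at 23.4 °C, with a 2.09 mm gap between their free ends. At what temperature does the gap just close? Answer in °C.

T = 98.8 °C

Gap closes when ΔL₁ + ΔL₂ = 2.09 mm = 2.09×10⁻³ m
(α₁L₁ + α₂L₂)ΔT = g
α₁L₁ + α₂L₂ = 85×10⁻⁸×1.146 + 1.8×10⁻⁵×1.486 = 2.77221×10⁻⁵ m/K
ΔT = 2.09×10⁻³ / 2.77221×10⁻⁵ = 75.391 K
T = 23.4 + 75.391 = 98.791 °C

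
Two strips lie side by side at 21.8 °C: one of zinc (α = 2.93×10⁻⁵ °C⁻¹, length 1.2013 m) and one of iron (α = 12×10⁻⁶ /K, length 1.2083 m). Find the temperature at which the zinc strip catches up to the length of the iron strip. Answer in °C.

L₁(1 + α₁ΔT) = L₂(1 + α₂ΔT) ⇒ ΔT = (L₂ − L₁)/(α₁L₁ − α₂L₂)
L₂ − L₁ = 1.2083 − 1.2013 = 7.00×10⁻³ m
α₁L₁ − α₂L₂ = 2.93×10⁻⁵×1.2013 − 12×10⁻⁶×1.2083 = 2.069849×10⁻⁵ m/K
ΔT = 7.00×10⁻³ / 2.069849×10⁻⁵ = 338.189 K
T = 21.8 + 338.189 = 359.989 °C

T = 360.0 °C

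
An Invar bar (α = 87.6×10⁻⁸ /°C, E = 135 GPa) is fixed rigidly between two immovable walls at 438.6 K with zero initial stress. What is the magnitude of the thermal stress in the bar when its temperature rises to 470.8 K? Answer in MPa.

Fully constrained: the free strain ε = αΔT is blocked, so σ = Eε = EαΔT.
|ΔT| = 32.2 K
σ = 135×10⁹ × 87.6×10⁻⁸ × 32.2 = 3.81×10⁶ Pa

σ = 3.81 MPa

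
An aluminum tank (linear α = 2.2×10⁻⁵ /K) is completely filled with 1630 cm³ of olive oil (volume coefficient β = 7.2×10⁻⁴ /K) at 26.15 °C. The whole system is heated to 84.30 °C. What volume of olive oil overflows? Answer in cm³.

62.0 cm³

The tank also expands: β_container ≈ 3α = 6.6×10⁻⁵ /K
Net overflow = V₀(β_liq − 3α_cont)ΔT
β − 3α = 7.20×10⁻⁴ − 6.6×10⁻⁵ = 6.54×10⁻⁴ /K; ΔT = 58.15 K
ΔV = 1630 × 6.54×10⁻⁴ × 58.15 = 62.0 cm³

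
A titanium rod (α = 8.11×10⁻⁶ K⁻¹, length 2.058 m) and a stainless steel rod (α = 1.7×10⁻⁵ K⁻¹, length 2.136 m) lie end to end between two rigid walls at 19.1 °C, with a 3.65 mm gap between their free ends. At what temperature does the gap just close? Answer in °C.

Gap closes when ΔL₁ + ΔL₂ = 3.65 mm = 3.65×10⁻³ m
(α₁L₁ + α₂L₂)ΔT = g
α₁L₁ + α₂L₂ = 8.11×10⁻⁶×2.058 + 1.7×10⁻⁵×2.136 = 5.300238×10⁻⁵ m/K
ΔT = 3.65×10⁻³ / 5.300238×10⁻⁵ = 68.865 K
T = 19.1 + 68.865 = 87.965 °C

T = 88.0 °C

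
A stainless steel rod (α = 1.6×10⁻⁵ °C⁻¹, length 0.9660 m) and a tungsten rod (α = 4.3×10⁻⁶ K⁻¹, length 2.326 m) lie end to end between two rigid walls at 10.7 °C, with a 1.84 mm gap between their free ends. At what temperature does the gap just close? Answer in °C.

T = 83.0 °C

α₁L₁ = 1.5456×10⁻⁵ m/K, α₂L₂ = 1.00018×10⁻⁵ m/K → total 2.54578×10⁻⁵ m/K
ΔT = g/(α₁L₁+α₂L₂) = 1.84×10⁻³ / 2.54578×10⁻⁵ = 72.276 K
T = 10.7 + 72.276 = 82.976 °C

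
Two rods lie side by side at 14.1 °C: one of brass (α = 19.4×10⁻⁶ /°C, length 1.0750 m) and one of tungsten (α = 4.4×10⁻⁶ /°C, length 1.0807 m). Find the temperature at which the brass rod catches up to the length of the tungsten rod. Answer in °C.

T = 368.1 °C

Equal length when α₁L₁ΔT − α₂L₂ΔT = L₂ − L₁ = 5.70×10⁻³ m
α₁L₁ = 2.0855×10⁻⁵, α₂L₂ = 4.75508×10⁻⁶ → Δ(αL) = 1.609992×10⁻⁵ m/K
ΔT = 5.70×10⁻³ / 1.609992×10⁻⁵ = 354.039 K, so T = 14.1 + 354.039 = 368.139 °C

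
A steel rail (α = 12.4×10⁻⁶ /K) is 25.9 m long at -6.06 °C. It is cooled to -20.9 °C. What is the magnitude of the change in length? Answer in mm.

|ΔT| = |-20.9 − (-6.06)| = 14.84 K
ΔL = αL₀ΔT = (12.4×10⁻⁶)(25.9)(14.84) = 4.77×10⁻³ m

ΔL = 4.77 mm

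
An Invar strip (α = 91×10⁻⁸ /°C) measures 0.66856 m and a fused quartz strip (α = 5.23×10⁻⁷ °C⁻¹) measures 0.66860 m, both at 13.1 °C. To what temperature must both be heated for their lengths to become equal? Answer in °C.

T = 167.7 °C

Equal length when α₁L₁ΔT − α₂L₂ΔT = L₂ − L₁ = 4.00×10⁻⁵ m
α₁L₁ = 6.083896×10⁻⁷, α₂L₂ = 3.496778×10⁻⁷ → Δ(αL) = 2.587118×10⁻⁷ m/K
ΔT = 4.00×10⁻⁵ / 2.587118×10⁻⁷ = 154.612 K, so T = 13.1 + 154.612 = 167.712 °C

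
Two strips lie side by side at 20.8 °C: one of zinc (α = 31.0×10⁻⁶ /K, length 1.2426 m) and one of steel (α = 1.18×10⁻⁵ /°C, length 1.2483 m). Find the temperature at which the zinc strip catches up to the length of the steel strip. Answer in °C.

L₁(1 + α₁ΔT) = L₂(1 + α₂ΔT) ⇒ ΔT = (L₂ − L₁)/(α₁L₁ − α₂L₂)
L₂ − L₁ = 1.2483 − 1.2426 = 5.70×10⁻³ m
α₁L₁ − α₂L₂ = 31.0×10⁻⁶×1.2426 − 1.18×10⁻⁵×1.2483 = 2.379066×10⁻⁵ m/K
ΔT = 5.70×10⁻³ / 2.379066×10⁻⁵ = 239.590 K
T = 20.8 + 239.590 = 260.390 °C

T = 260.4 °C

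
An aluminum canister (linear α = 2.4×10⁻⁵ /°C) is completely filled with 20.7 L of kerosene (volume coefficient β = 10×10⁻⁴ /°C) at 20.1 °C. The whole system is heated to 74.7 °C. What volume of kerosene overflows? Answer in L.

1.05 L

The canister also expands: β_container ≈ 3α = 7.2×10⁻⁵ /K
Net overflow = V₀(β_liq − 3α_cont)ΔT
β − 3α = 1.00×10⁻³ − 7.2×10⁻⁵ = 9.28×10⁻⁴ /K; ΔT = 54.6 K
ΔV = 20.7 × 9.28×10⁻⁴ × 54.6 = 1.05 L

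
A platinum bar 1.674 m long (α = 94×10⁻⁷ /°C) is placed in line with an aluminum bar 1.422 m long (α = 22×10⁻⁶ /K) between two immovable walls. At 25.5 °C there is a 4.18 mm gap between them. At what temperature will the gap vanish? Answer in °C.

Gap closes when ΔL₁ + ΔL₂ = 4.18 mm = 4.18×10⁻³ m
(α₁L₁ + α₂L₂)ΔT = g
α₁L₁ + α₂L₂ = 94×10⁻⁷×1.674 + 22×10⁻⁶×1.422 = 4.70196×10⁻⁵ m/K
ΔT = 4.18×10⁻³ / 4.70196×10⁻⁵ = 88.90 K
T = 25.5 + 88.90 = 114.40 °C

T = 114 °C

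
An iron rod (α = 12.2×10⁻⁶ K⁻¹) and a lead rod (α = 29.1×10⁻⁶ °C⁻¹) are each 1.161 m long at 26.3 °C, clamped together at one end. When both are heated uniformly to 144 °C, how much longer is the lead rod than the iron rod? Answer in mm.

2.31 mm

ΔT = 117.7 K
iron: ΔL = 12.2×10⁻⁶ × 1.161 m × 117.7 = 1.6671×10⁻³ m = 1.6671 mm
lead: ΔL = 29.1×10⁻⁶ × 1.161 m × 117.7 = 3.9765×10⁻³ m = 3.9765 mm
difference = 3.9765 − 1.6671 = 2.3094 mm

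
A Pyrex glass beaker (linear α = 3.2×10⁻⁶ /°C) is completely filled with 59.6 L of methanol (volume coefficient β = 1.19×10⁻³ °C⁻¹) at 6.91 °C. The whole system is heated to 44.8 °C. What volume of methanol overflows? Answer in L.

The beaker also expands: β_container ≈ 3α = 9.6×10⁻⁶ /K
Net overflow = V₀(β_liq − 3α_cont)ΔT
β − 3α = 1.19×10⁻³ − 9.6×10⁻⁶ = 1.1804×10⁻³ /K; ΔT = 37.89 K
ΔV = 59.6 × 1.1804×10⁻³ × 37.89 = 2.67 L

2.67 L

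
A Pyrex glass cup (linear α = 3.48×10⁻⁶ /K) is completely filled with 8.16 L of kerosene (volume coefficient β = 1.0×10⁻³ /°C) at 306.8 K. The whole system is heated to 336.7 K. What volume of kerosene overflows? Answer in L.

0.241 L

The cup also expands: β_container ≈ 3α = 1.044×10⁻⁵ /K
Net overflow = V₀(β_liq − 3α_cont)ΔT
β − 3α = 1.00×10⁻³ − 1.044×10⁻⁵ = 9.8956×10⁻⁴ /K; ΔT = 29.9 K
ΔV = 8.16 × 9.8956×10⁻⁴ × 29.9 = 0.241 L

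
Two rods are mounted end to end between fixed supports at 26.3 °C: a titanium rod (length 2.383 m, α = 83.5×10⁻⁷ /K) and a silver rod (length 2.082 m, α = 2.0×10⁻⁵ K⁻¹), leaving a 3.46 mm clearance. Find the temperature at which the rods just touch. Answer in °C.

T = 82.5 °C

α₁L₁ = 1.989805×10⁻⁵ m/K, α₂L₂ = 4.164×10⁻⁵ m/K → total 6.153805×10⁻⁵ m/K
ΔT = g/(α₁L₁+α₂L₂) = 3.46×10⁻³ / 6.153805×10⁻⁵ = 56.225 K
T = 26.3 + 56.225 = 82.525 °C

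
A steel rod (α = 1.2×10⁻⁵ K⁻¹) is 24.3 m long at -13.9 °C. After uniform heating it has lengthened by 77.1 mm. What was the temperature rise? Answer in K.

ΔT = 264 K

ΔL = αL₀ΔT ⇒ ΔT = ΔL / (αL₀)
ΔT = 77.1×10⁻³ m / (1.2×10⁻⁵ × 24.3 m) = 264.40 K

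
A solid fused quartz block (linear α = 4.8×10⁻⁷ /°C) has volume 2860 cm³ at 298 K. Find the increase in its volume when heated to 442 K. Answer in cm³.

Isotropic solid: β ≈ 3α = 1.4×10⁻⁶ /K; ΔT = 144 K
ΔV = 3αV₀ΔT = 3(4.8×10⁻⁷)(2860)(144) = 0.593 cm³

ΔV = 0.593 cm³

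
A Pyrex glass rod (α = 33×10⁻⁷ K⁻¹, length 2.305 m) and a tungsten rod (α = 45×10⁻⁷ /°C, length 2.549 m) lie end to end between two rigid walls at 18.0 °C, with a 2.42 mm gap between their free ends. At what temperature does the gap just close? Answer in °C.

T = 145 °C

Gap closes when ΔL₁ + ΔL₂ = 2.42 mm = 2.42×10⁻³ m
(α₁L₁ + α₂L₂)ΔT = g
α₁L₁ + α₂L₂ = 33×10⁻⁷×2.305 + 45×10⁻⁷×2.549 = 1.9077×10⁻⁵ m/K
ΔT = 2.42×10⁻³ / 1.9077×10⁻⁵ = 126.85 K
T = 18.0 + 126.85 = 144.85 °C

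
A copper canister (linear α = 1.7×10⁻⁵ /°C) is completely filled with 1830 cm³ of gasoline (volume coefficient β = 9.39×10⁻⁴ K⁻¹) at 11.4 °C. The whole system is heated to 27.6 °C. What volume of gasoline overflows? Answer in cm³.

The canister also expands: β_container ≈ 3α = 5.1×10⁻⁵ /K
Net overflow = V₀(β_liq − 3α_cont)ΔT
β − 3α = 9.39×10⁻⁴ − 5.1×10⁻⁵ = 8.88×10⁻⁴ /K; ΔT = 16.2 K
ΔV = 1830 × 8.88×10⁻⁴ × 16.2 = 26.3 cm³

26.3 cm³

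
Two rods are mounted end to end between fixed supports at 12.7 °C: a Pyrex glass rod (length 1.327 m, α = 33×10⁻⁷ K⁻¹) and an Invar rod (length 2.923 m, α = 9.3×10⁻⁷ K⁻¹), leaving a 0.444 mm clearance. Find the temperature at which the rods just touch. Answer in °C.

T = 75.3 °C

α₁L₁ = 4.3791×10⁻⁶ m/K, α₂L₂ = 2.71839×10⁻⁶ m/K → total 7.09749×10⁻⁶ m/K
ΔT = g/(α₁L₁+α₂L₂) = 4.44×10⁻⁴ / 7.09749×10⁻⁶ = 62.557 K
T = 12.7 + 62.557 = 75.257 °C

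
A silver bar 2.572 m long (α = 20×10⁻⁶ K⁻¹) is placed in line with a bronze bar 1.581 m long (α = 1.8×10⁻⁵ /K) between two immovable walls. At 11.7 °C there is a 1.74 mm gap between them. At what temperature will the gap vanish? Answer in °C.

T = 33.5 °C

α₁L₁ = 5.144×10⁻⁵ m/K, α₂L₂ = 2.8458×10⁻⁵ m/K → total 7.9898×10⁻⁵ m/K
ΔT = g/(α₁L₁+α₂L₂) = 1.74×10⁻³ / 7.9898×10⁻⁵ = 21.778 K
T = 11.7 + 21.778 = 33.478 °C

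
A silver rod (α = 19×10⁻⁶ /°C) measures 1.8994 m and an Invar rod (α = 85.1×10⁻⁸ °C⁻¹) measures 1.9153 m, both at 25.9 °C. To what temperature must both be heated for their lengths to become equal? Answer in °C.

T = 487.3 °C

Equal length when α₁L₁ΔT − α₂L₂ΔT = L₂ − L₁ = 1.59×10⁻² m
α₁L₁ = 3.60886×10⁻⁵, α₂L₂ = 1.6299203×10⁻⁶ → Δ(αL) = 3.44586797×10⁻⁵ m/K
ΔT = 1.59×10⁻² / 3.44586797×10⁻⁵ = 461.422 K, so T = 25.9 + 461.422 = 487.322 °C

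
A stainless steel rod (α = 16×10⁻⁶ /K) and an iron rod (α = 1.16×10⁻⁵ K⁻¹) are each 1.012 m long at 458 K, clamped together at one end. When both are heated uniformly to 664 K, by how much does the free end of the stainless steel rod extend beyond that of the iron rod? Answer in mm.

0.917 mm

ΔT = 206 K
stainless steel: ΔL = 16×10⁻⁶ × 1.012 m × 206 = 3.3356×10⁻³ m = 3.3356 mm
iron: ΔL = 1.16×10⁻⁵ × 1.012 m × 206 = 2.4183×10⁻³ m = 2.4183 mm
difference = 3.3356 − 2.4183 = 0.9173 mm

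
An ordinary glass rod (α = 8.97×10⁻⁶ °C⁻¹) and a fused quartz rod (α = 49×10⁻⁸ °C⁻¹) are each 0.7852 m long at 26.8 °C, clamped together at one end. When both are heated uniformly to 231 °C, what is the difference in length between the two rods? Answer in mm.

1.36 mm

ΔT = 204.2 K
ordinary glass: ΔL = 8.97×10⁻⁶ × 0.7852 m × 204.2 = 1.4382×10⁻³ m = 1.4382 mm
fused quartz: ΔL = 49×10⁻⁸ × 0.7852 m × 204.2 = 7.8566×10⁻⁵ m = 0.078566 mm
difference = 1.4382 − 0.078566 = 1.359634 mm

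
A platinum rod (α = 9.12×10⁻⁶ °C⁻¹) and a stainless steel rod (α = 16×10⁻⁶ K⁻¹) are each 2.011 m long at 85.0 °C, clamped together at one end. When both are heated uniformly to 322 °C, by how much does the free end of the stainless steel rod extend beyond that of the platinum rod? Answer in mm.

ΔT = 237.0 K
platinum: ΔL = 9.12×10⁻⁶ × 2.011 m × 237.0 = 4.3467×10⁻³ m = 4.3467 mm
stainless steel: ΔL = 16×10⁻⁶ × 2.011 m × 237.0 = 7.6257×10⁻³ m = 7.6257 mm
difference = 7.6257 − 4.3467 = 3.2790 mm

3.28 mm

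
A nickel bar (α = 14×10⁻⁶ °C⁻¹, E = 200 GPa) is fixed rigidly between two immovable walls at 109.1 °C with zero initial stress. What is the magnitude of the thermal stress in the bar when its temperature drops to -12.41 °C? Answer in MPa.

σ = 340 MPa

Fully constrained: the free strain ε = αΔT is blocked, so σ = Eε = EαΔT.
|ΔT| = 121.51 K
σ = 200×10⁹ × 14×10⁻⁶ × 121.51 = 3.40×10⁸ Pa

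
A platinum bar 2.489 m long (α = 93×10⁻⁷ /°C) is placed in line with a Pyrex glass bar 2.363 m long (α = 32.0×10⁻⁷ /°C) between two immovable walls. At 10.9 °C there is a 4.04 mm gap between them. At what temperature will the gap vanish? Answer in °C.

T = 142 °C

Gap closes when ΔL₁ + ΔL₂ = 4.04 mm = 4.04×10⁻³ m
(α₁L₁ + α₂L₂)ΔT = g
α₁L₁ + α₂L₂ = 93×10⁻⁷×2.489 + 32.0×10⁻⁷×2.363 = 3.07093×10⁻⁵ m/K
ΔT = 4.04×10⁻³ / 3.07093×10⁻⁵ = 131.56 K
T = 10.9 + 131.56 = 142.46 °C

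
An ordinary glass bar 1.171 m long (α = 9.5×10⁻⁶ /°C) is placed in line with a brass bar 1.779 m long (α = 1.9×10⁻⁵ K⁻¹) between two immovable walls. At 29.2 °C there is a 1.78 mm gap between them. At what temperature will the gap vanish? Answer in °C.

T = 68.8 °C

Gap closes when ΔL₁ + ΔL₂ = 1.78 mm = 1.78×10⁻³ m
(α₁L₁ + α₂L₂)ΔT = g
α₁L₁ + α₂L₂ = 9.5×10⁻⁶×1.171 + 1.9×10⁻⁵×1.779 = 4.49255×10⁻⁵ m/K
ΔT = 1.78×10⁻³ / 4.49255×10⁻⁵ = 39.621 K
T = 29.2 + 39.621 = 68.821 °C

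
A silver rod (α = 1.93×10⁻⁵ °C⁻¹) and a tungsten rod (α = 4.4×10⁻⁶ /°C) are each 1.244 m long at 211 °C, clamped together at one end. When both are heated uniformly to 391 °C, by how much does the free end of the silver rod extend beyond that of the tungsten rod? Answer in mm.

ΔT = 180 K
silver: ΔL = 1.93×10⁻⁵ × 1.244 m × 180 = 4.3217×10⁻³ m = 4.3217 mm
tungsten: ΔL = 4.4×10⁻⁶ × 1.244 m × 180 = 9.8525×10⁻⁴ m = 0.98525 mm
difference = 4.3217 − 0.98525 = 3.33645 mm

3.34 mm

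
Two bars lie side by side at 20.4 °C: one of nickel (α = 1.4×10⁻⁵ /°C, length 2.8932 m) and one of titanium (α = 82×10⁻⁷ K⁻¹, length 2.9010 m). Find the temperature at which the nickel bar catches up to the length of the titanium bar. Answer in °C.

T = 487.0 °C

Equal length when α₁L₁ΔT − α₂L₂ΔT = L₂ − L₁ = 7.80×10⁻³ m
α₁L₁ = 4.05048×10⁻⁵, α₂L₂ = 2.37882×10⁻⁵ → Δ(αL) = 1.67166×10⁻⁵ m/K
ΔT = 7.80×10⁻³ / 1.67166×10⁻⁵ = 466.602 K, so T = 20.4 + 466.602 = 487.002 °C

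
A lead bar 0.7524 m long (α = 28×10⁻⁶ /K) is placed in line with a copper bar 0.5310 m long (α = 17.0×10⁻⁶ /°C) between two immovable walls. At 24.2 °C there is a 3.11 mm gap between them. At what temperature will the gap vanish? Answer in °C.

T = 128 °C

α₁L₁ = 2.10672×10⁻⁵ m/K, α₂L₂ = 9.027×10⁻⁶ m/K → total 3.00942×10⁻⁵ m/K
ΔT = g/(α₁L₁+α₂L₂) = 3.11×10⁻³ / 3.00942×10⁻⁵ = 103.34 K
T = 24.2 + 103.34 = 127.54 °C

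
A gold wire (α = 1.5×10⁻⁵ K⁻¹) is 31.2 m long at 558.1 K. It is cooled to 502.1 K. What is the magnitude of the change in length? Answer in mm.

|ΔT| = |502.1 − 558.1| = 56.0 K
ΔL = αL₀ΔT = (1.5×10⁻⁵)(31.2)(56.0) = 2.62×10⁻² m

ΔL = 26.2 mm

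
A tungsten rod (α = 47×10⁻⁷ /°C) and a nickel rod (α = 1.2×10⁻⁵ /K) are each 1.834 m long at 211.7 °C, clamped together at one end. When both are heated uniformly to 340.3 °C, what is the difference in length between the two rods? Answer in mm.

ΔT = 128.6 K
tungsten: ΔL = 47×10⁻⁷ × 1.834 m × 128.6 = 1.1085×10⁻³ m = 1.1085 mm
nickel: ΔL = 1.2×10⁻⁵ × 1.834 m × 128.6 = 2.8302×10⁻³ m = 2.8302 mm
difference = 2.8302 − 1.1085 = 1.7217 mm

1.72 mm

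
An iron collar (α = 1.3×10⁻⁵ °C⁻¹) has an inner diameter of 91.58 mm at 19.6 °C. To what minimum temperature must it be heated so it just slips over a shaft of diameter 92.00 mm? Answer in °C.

T = 372 °C

Required Δd = 92.00 − 91.58 = 0.42 mm
Δd = αd₀ΔT ⇒ ΔT = Δd/(αd₀) = 0.42 / (1.3×10⁻⁵ × 91.58) = 352.78 K
T_min = 19.6 + 352.78 = 372.38 °C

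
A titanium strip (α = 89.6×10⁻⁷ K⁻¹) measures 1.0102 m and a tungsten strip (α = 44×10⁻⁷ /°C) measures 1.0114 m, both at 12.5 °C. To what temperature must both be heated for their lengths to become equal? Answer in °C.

T = 273.3 °C

L₁(1 + α₁ΔT) = L₂(1 + α₂ΔT) ⇒ ΔT = (L₂ − L₁)/(α₁L₁ − α₂L₂)
L₂ − L₁ = 1.0114 − 1.0102 = 1.20×10⁻³ m
α₁L₁ − α₂L₂ = 89.6×10⁻⁷×1.0102 − 44×10⁻⁷×1.0114 = 4.601232×10⁻⁶ m/K
ΔT = 1.20×10⁻³ / 4.601232×10⁻⁶ = 260.800 K
T = 12.5 + 260.800 = 273.300 °C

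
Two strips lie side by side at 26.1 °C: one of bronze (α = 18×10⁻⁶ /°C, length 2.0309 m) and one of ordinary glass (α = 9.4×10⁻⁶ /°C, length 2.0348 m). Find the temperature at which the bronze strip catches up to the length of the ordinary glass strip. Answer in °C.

L₁(1 + α₁ΔT) = L₂(1 + α₂ΔT) ⇒ ΔT = (L₂ − L₁)/(α₁L₁ − α₂L₂)
L₂ − L₁ = 2.0348 − 2.0309 = 3.90×10⁻³ m
α₁L₁ − α₂L₂ = 18×10⁻⁶×2.0309 − 9.4×10⁻⁶×2.0348 = 1.742908×10⁻⁵ m/K
ΔT = 3.90×10⁻³ / 1.742908×10⁻⁵ = 223.764 K
T = 26.1 + 223.764 = 249.864 °C

T = 249.9 °C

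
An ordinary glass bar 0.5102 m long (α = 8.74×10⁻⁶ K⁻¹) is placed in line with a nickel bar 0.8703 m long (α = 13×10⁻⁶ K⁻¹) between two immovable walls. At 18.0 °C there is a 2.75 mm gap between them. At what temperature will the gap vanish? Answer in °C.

T = 192 °C

α₁L₁ = 4.459148×10⁻⁶ m/K, α₂L₂ = 1.13139×10⁻⁵ m/K → total 1.5773048×10⁻⁵ m/K
ΔT = g/(α₁L₁+α₂L₂) = 2.75×10⁻³ / 1.5773048×10⁻⁵ = 174.35 K
T = 18.0 + 174.35 = 192.35 °C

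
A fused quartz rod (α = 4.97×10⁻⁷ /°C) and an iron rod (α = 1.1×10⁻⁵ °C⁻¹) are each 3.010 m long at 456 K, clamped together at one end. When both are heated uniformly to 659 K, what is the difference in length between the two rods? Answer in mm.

6.42 mm

ΔT = 203 K
fused quartz: ΔL = 4.97×10⁻⁷ × 3.010 m × 203 = 3.0368×10⁻⁴ m = 0.30368 mm
iron: ΔL = 1.1×10⁻⁵ × 3.010 m × 203 = 6.7213×10⁻³ m = 6.7213 mm
difference = 6.7213 − 0.30368 = 6.41762 mm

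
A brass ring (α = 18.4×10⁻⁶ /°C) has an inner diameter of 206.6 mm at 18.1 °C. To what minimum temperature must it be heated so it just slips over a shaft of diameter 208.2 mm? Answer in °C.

T = 439 °C

Required Δd = 208.2 − 206.6 = 1.6 mm
Δd = αd₀ΔT ⇒ ΔT = Δd/(αd₀) = 1.6 / (18.4×10⁻⁶ × 206.6) = 420.89 K
T_min = 18.1 + 420.89 = 438.99 °C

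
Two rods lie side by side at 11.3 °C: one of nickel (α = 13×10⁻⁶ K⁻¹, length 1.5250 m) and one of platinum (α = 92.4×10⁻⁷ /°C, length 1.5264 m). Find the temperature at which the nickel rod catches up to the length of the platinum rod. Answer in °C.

Equal length when α₁L₁ΔT − α₂L₂ΔT = L₂ − L₁ = 1.40×10⁻³ m
α₁L₁ = 1.9825×10⁻⁵, α₂L₂ = 1.4103936×10⁻⁵ → Δ(αL) = 5.721064×10⁻⁶ m/K
ΔT = 1.40×10⁻³ / 5.721064×10⁻⁶ = 244.710 K, so T = 11.3 + 244.710 = 256.010 °C

T = 256.0 °C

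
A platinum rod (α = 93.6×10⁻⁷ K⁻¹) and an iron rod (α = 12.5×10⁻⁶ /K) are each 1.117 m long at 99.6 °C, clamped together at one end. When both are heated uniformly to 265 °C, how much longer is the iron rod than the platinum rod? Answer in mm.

0.580 mm

ΔT = 165.4 K
platinum: ΔL = 93.6×10⁻⁷ × 1.117 m × 165.4 = 1.7293×10⁻³ m = 1.7293 mm
iron: ΔL = 12.5×10⁻⁶ × 1.117 m × 165.4 = 2.3094×10⁻³ m = 2.3094 mm
difference = 2.3094 − 1.7293 = 0.5801 mm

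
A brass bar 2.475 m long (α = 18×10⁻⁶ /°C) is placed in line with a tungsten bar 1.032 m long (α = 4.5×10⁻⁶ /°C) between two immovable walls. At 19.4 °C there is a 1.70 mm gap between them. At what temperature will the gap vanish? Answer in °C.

α₁L₁ = 4.455×10⁻⁵ m/K, α₂L₂ = 4.644×10⁻⁶ m/K → total 4.9194×10⁻⁵ m/K
ΔT = g/(α₁L₁+α₂L₂) = 1.70×10⁻³ / 4.9194×10⁻⁵ = 34.557 K
T = 19.4 + 34.557 = 53.957 °C

T = 54.0 °C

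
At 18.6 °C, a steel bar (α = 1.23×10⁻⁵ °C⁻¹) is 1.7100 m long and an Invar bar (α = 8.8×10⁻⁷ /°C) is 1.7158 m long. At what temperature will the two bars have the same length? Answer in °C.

L₁(1 + α₁ΔT) = L₂(1 + α₂ΔT) ⇒ ΔT = (L₂ − L₁)/(α₁L₁ − α₂L₂)
L₂ − L₁ = 1.7158 − 1.7100 = 5.80×10⁻³ m
α₁L₁ − α₂L₂ = 1.23×10⁻⁵×1.7100 − 8.8×10⁻⁷×1.7158 = 1.9523096×10⁻⁵ m/K
ΔT = 5.80×10⁻³ / 1.9523096×10⁻⁵ = 297.084 K
T = 18.6 + 297.084 = 315.684 °C

T = 315.7 °C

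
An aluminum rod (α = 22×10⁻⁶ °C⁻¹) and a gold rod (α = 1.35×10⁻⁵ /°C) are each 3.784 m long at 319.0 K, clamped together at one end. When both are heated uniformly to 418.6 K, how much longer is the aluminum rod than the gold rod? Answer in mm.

3.20 mm

ΔT = 99.6 K
aluminum: ΔL = 22×10⁻⁶ × 3.784 m × 99.6 = 8.2915×10⁻³ m = 8.2915 mm
gold: ΔL = 1.35×10⁻⁵ × 3.784 m × 99.6 = 5.0880×10⁻³ m = 5.0880 mm
difference = 8.2915 − 5.0880 = 3.2035 mm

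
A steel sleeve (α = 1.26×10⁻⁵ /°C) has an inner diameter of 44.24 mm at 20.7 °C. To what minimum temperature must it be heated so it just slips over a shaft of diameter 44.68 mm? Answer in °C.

T = 810 °C

Required Δd = 44.68 − 44.24 = 0.44 mm
Δd = αd₀ΔT ⇒ ΔT = Δd/(αd₀) = 0.44 / (1.26×10⁻⁵ × 44.24) = 789.35 K
T_min = 20.7 + 789.35 = 810.05 °C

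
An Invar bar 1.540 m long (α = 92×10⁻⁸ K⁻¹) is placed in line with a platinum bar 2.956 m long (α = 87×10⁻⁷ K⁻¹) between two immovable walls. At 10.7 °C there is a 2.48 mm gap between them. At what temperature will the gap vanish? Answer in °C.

α₁L₁ = 1.4168×10⁻⁶ m/K, α₂L₂ = 2.57172×10⁻⁵ m/K → total 2.7134×10⁻⁵ m/K
ΔT = g/(α₁L₁+α₂L₂) = 2.48×10⁻³ / 2.7134×10⁻⁵ = 91.40 K
T = 10.7 + 91.40 = 102.10 °C

T = 102 °C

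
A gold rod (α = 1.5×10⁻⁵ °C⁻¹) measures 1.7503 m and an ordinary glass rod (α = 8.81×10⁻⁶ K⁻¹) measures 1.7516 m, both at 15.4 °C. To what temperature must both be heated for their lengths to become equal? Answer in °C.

T = 135.5 °C

L₁(1 + α₁ΔT) = L₂(1 + α₂ΔT) ⇒ ΔT = (L₂ − L₁)/(α₁L₁ − α₂L₂)
L₂ − L₁ = 1.7516 − 1.7503 = 1.30×10⁻³ m
α₁L₁ − α₂L₂ = 1.5×10⁻⁵×1.7503 − 8.81×10⁻⁶×1.7516 = 1.0822904×10⁻⁵ m/K
ΔT = 1.30×10⁻³ / 1.0822904×10⁻⁵ = 120.116 K
T = 15.4 + 120.116 = 135.516 °C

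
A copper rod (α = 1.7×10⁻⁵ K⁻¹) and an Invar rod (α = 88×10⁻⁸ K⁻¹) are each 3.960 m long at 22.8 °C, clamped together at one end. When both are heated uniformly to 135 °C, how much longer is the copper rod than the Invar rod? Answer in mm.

7.16 mm

ΔT = 112.2 K
copper: ΔL = 1.7×10⁻⁵ × 3.960 m × 112.2 = 7.5533×10⁻³ m = 7.5533 mm
Invar: ΔL = 88×10⁻⁸ × 3.960 m × 112.2 = 3.9099×10⁻⁴ m = 0.39099 mm
difference = 7.5533 − 0.39099 = 7.16231 mm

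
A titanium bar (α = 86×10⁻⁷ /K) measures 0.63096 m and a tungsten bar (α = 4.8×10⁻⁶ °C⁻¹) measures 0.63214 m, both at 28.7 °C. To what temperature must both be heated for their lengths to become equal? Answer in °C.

Equal length when α₁L₁ΔT − α₂L₂ΔT = L₂ − L₁ = 1.18×10⁻³ m
α₁L₁ = 5.426256×10⁻⁶, α₂L₂ = 3.034272×10⁻⁶ → Δ(αL) = 2.391984×10⁻⁶ m/K
ΔT = 1.18×10⁻³ / 2.391984×10⁻⁶ = 493.314 K, so T = 28.7 + 493.314 = 522.014 °C

T = 522.0 °C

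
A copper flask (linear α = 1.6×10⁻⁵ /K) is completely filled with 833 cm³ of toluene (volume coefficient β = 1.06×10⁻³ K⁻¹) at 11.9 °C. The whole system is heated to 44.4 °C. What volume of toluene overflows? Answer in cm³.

27.4 cm³

The flask also expands: β_container ≈ 3α = 4.8×10⁻⁵ /K
Net overflow = V₀(β_liq − 3α_cont)ΔT
β − 3α = 1.06×10⁻³ − 4.8×10⁻⁵ = 1.012×10⁻³ /K; ΔT = 32.5 K
ΔV = 833 × 1.012×10⁻³ × 32.5 = 27.4 cm³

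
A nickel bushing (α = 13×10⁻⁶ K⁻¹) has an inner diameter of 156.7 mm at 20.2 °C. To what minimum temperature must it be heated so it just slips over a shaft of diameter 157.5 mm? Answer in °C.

Required Δd = 157.5 − 156.7 = 0.8 mm
Δd = αd₀ΔT ⇒ ΔT = Δd/(αd₀) = 0.8 / (13×10⁻⁶ × 156.7) = 392.72 K
T_min = 20.2 + 392.72 = 412.92 °C

T = 413 °C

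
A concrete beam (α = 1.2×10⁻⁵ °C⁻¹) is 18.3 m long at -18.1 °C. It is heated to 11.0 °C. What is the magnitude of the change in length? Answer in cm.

|ΔT| = |11.0 − (-18.1)| = 29.1 K
ΔL = αL₀ΔT = (1.2×10⁻⁵)(18.3)(29.1) = 6.39×10⁻³ m

ΔL = 0.639 cm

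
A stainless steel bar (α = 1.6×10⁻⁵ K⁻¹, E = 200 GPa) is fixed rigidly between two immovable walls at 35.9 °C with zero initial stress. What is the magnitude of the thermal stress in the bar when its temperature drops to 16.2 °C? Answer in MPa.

σ = 63.0 MPa

Fully constrained: the free strain ε = αΔT is blocked, so σ = Eε = EαΔT.
|ΔT| = 19.7 K
σ = 200×10⁹ × 1.6×10⁻⁵ × 19.7 = 6.30×10⁷ Pa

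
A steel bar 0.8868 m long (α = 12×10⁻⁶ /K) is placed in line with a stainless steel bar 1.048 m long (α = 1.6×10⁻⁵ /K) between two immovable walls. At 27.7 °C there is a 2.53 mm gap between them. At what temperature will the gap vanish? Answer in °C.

T = 120 °C

α₁L₁ = 1.06416×10⁻⁵ m/K, α₂L₂ = 1.6768×10⁻⁵ m/K → total 2.74096×10⁻⁵ m/K
ΔT = g/(α₁L₁+α₂L₂) = 2.53×10⁻³ / 2.74096×10⁻⁵ = 92.30 K
T = 27.7 + 92.30 = 120.00 °C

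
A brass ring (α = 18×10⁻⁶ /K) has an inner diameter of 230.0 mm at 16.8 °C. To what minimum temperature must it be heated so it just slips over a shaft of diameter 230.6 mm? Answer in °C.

T = 162 °C

Required Δd = 230.6 − 230.0 = 0.6 mm
Δd = αd₀ΔT ⇒ ΔT = Δd/(αd₀) = 0.6 / (18×10⁻⁶ × 230.0) = 144.93 K
T_min = 16.8 + 144.93 = 161.73 °C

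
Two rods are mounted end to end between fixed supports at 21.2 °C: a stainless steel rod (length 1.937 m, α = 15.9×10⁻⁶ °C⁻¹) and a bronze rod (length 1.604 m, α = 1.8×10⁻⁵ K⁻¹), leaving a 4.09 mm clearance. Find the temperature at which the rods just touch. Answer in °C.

T = 89.7 °C

α₁L₁ = 3.07983×10⁻⁵ m/K, α₂L₂ = 2.8872×10⁻⁵ m/K → total 5.96703×10⁻⁵ m/K
ΔT = g/(α₁L₁+α₂L₂) = 4.09×10⁻³ / 5.96703×10⁻⁵ = 68.543 K
T = 21.2 + 68.543 = 89.743 °C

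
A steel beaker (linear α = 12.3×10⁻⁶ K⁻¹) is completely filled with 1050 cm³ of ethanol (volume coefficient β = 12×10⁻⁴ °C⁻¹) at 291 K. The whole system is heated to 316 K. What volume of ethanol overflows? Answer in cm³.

30.5 cm³

The beaker also expands: β_container ≈ 3α = 3.69×10⁻⁵ /K
Net overflow = V₀(β_liq − 3α_cont)ΔT
β − 3α = 1.20×10⁻³ − 3.69×10⁻⁵ = 1.1631×10⁻³ /K; ΔT = 25 K
ΔV = 1050 × 1.1631×10⁻³ × 25 = 30.5 cm³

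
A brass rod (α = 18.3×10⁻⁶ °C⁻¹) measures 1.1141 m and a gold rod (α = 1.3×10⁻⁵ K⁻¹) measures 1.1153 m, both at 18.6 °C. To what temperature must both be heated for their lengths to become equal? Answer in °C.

Equal length when α₁L₁ΔT − α₂L₂ΔT = L₂ − L₁ = 1.20×10⁻³ m
α₁L₁ = 2.038803×10⁻⁵, α₂L₂ = 1.44989×10⁻⁵ → Δ(αL) = 5.88913×10⁻⁶ m/K
ΔT = 1.20×10⁻³ / 5.88913×10⁻⁶ = 203.765 K, so T = 18.6 + 203.765 = 222.365 °C

T = 222.4 °C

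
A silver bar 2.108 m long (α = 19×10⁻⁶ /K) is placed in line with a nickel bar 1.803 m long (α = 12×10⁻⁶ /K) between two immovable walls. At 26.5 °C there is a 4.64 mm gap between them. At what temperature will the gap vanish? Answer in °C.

Gap closes when ΔL₁ + ΔL₂ = 4.64 mm = 4.64×10⁻³ m
(α₁L₁ + α₂L₂)ΔT = g
α₁L₁ + α₂L₂ = 19×10⁻⁶×2.108 + 12×10⁻⁶×1.803 = 6.1688×10⁻⁵ m/K
ΔT = 4.64×10⁻³ / 6.1688×10⁻⁵ = 75.22 K
T = 26.5 + 75.22 = 101.72 °C

T = 102 °C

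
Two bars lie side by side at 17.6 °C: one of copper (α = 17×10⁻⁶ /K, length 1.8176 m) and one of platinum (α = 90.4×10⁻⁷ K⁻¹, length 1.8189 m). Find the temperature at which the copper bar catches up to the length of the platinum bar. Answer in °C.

Equal length when α₁L₁ΔT − α₂L₂ΔT = L₂ − L₁ = 1.30×10⁻³ m
α₁L₁ = 3.08992×10⁻⁵, α₂L₂ = 1.6442856×10⁻⁵ → Δ(αL) = 1.4456344×10⁻⁵ m/K
ΔT = 1.30×10⁻³ / 1.4456344×10⁻⁵ = 89.926 K, so T = 17.6 + 89.926 = 107.526 °C

T = 107.5 °C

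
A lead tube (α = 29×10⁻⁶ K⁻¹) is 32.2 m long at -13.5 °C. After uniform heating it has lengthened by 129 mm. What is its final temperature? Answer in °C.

T = 125 °C

ΔL = αL₀ΔT ⇒ ΔT = ΔL / (αL₀)
ΔT = 129×10⁻³ m / (29×10⁻⁶ × 32.2 m) = 138.15 K
T = -13.5 + 138.15 = 124.65 °C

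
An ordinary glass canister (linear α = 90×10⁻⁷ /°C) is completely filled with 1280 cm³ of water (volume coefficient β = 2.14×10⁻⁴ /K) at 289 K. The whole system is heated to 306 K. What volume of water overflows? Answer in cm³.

The canister also expands: β_container ≈ 3α = 2.7×10⁻⁵ /K
Net overflow = V₀(β_liq − 3α_cont)ΔT
β − 3α = 2.14×10⁻⁴ − 2.7×10⁻⁵ = 1.87×10⁻⁴ /K; ΔT = 17 K
ΔV = 1280 × 1.87×10⁻⁴ × 17 = 4.07 cm³

4.07 cm³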